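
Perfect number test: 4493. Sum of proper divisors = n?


Proper divisors of 4493: 1
Sum = 1 = 1

No, 4493 is not perfect (1 ≠ 4493)


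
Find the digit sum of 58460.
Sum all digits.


5 + 8 + 4 + 6 + 0 = 23


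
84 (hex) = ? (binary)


84 (base 16) = 132 (decimal)
132 (decimal) = 10000100 (base 2)


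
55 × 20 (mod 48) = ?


55 × 20 = 1100
1100 mod 48 = 44


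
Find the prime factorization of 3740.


3740 / 2 = 1870
1870 / 2 = 935
935 / 5 = 187
187 / 11 = 17
17 / 17 = 1
3740 = 2^2 × 5 × 11 × 17


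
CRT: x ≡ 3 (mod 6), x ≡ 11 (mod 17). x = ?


M = 6*17 = 102
M1 = M/6 = 17, M2 = M/17 = 6
M1^(-1) mod 6 = 5, M2^(-1) mod 17 = 3
x = 3*17*5 + 11*6*3 = 453
453 mod 102 = 45
Check: 45 mod 6 = 3 ✓, 45 mod 17 = 11 ✓

x ≡ 45 (mod 102)


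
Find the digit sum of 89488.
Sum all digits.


8 + 9 + 4 + 8 + 8 = 37


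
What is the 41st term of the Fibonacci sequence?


Sequence: 1, 1, 2, 3, 5, 8, 13, 21, 34, 55, 89, 144, 233, 377, 610, 987, 1597, 2584, 4181, 6765, 10946, 17711, 28657, 46368, 75025, 121393, 196418, 317811, 514229, 832040, 1346269, 2178309, 3524578, 5702887, 9227465, 14930352, 24157817, 39088169, 63245986, 102334155, 165580141
F(41) = 165580141


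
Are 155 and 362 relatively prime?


Euclidean algorithm:
362 = 2 * 155 + 52
155 = 2 * 52 + 51
52 = 1 * 51 + 1
51 = 51 * 1 + 0
GCD(155, 362) = 1

Yes, coprime (GCD = 1)


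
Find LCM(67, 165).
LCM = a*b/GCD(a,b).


GCD(67, 165) = 1
LCM = 67*165/1 = 11055/1 = 11055

LCM = 11055


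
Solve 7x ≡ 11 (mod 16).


GCD(7, 16) = 1, unique solution
a^(-1) mod 16 = 7
x = 7 * 11 mod 16 = 13

x ≡ 13 (mod 16)


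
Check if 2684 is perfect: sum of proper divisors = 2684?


Proper divisors of 2684: 1, 2, 4, 11, 22, 44, 61, 122, 244, 671, 1342
Sum = 1 + 2 + 4 + 11 + 22 + 44 + 61 + 122 + 244 + 671 + 1342 = 2524

No, 2684 is not perfect (2524 ≠ 2684)


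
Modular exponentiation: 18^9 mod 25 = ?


18^1 mod 25 = 18
18^2 mod 25 = 24
18^3 mod 25 = 7
18^4 mod 25 = 1
18^5 mod 25 = 18
18^6 mod 25 = 24
18^7 mod 25 = 7
18^8 mod 25 = 1
18^9 mod 25 = 18


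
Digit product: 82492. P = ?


8 × 2 × 4 × 9 × 2 = 1152


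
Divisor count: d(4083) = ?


4083 = 3^1 × 1361^1
d(4083) = (1+1) × (1+1) = 4

4 divisors


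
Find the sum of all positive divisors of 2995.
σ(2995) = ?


Divisors of 2995: 1, 5, 599, 2995
Sum = 1 + 5 + 599 + 2995 = 3600

σ(2995) = 3600


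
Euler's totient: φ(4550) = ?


4550 = 2 × 5^2 × 7 × 13
Prime factors: 2, 5, 7, 13
φ(4550) = 4550 × (1-1/2) × (1-1/5) × (1-1/7) × (1-1/13)
= 4550 × 1/2 × 4/5 × 6/7 × 12/13 = 1440

φ(4550) = 1440


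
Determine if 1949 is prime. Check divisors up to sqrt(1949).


Check divisors up to sqrt(1949) = 44.1475
No divisors found.
1949 is prime.

Yes, 1949 is prime


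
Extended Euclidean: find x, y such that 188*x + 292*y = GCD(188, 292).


Tabular extended Euclidean (each row: r = 188*s + 292*t):
r=188, s=1, t=0
r=292, s=0, t=1
q=0: r=188, s=1, t=0   [188*(1) + 292*(0) = 188]
q=1: r=104, s=-1, t=1   [188*(-1) + 292*(1) = 104]
q=1: r=84, s=2, t=-1   [188*(2) + 292*(-1) = 84]
q=1: r=20, s=-3, t=2   [188*(-3) + 292*(2) = 20]
q=4: r=4, s=14, t=-9   [188*(14) + 292*(-9) = 4]
q=5: r=0, s=-73, t=47   [188*(-73) + 292*(47) = 0]
GCD = 4; from the row with r=4: x=14, y=-9
Check: 188*(14) + 292*(-9) = 2632 - 2628 = 4

GCD = 4, x = 14, y = -9


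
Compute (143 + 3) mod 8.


143 + 3 = 146
146 mod 8 = 2


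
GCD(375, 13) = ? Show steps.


375 = 28 * 13 + 11
13 = 1 * 11 + 2
11 = 5 * 2 + 1
2 = 2 * 1 + 0
GCD = 1


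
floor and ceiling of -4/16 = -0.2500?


-4/16 = -0.2500
floor = -1
ceil = 0

floor = -1, ceil = 0


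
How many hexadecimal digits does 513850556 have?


513850556 in base 16 = 1EA0BCBC
Number of digits = 8

8 digits (base 16)


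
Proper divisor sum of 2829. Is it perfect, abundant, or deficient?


Proper divisors: 1, 3, 23, 41, 69, 123, 943
Sum = 1 + 3 + 23 + 41 + 69 + 123 + 943 = 1203
1203 < 2829 → deficient

s(2829) = 1203 (deficient)


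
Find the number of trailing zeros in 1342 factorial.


floor(1342/5) = 268
floor(1342/25) = 53
floor(1342/125) = 10
floor(1342/625) = 2
Total = 333

333 trailing zeros


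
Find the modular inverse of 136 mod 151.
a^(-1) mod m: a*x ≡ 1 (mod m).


Use the extended Euclidean algorithm on (151, 136); each row r = 151*s + 136*t:
r=151, s=1, t=0
r=136, s=0, t=1
q=1: r=15, s=1, t=-1   [151*(1) + 136*(-1) = 15]
q=9: r=1, s=-9, t=10   [151*(-9) + 136*(10) = 1]
q=15: r=0, s=136, t=-151   [151*(136) + 136*(-151) = 0]
GCD = 1 with t = 10, so 136*(10) ≡ 1 (mod 151)
Inverse = 10 mod 151 = 10
Check: 136 * 10 = 1360 ≡ 1 (mod 151)

136^(-1) ≡ 10 (mod 151)


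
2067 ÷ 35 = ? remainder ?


2067 = 35 * 59 + 2
Check: 2065 + 2 = 2067

q = 59, r = 2


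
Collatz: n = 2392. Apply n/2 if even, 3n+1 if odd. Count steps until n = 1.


2392 → 1196 → 598 → 299 → 898 → 449 → 1348 → 674 → 337 → 1012 → 506 → 253 → 760 → 380 → 190 → 95 → 286 → 143 → 430 → 215 → 646 → 323 → 970 → 485 → 1456 → 728 → 364 → 182 → 91 → 274 → 137 → 412 → 206 → 103 → 310 → 155 → 466 → 233 → 700 → 350 → 175 → 526 → 263 → 790 → 395 → 1186 → 593 → 1780 → 890 → 445 → 1336 → 668 → 334 → 167 → 502 → 251 → 754 → 377 → 1132 → 566 → 283 → 850 → 425 → 1276 → 638 → 319 → 958 → 479 → 1438 → 719 → 2158 → 1079 → 3238 → 1619 → 4858 → 2429 → 7288 → 3644 → 1822 → 911 → 2734 → 1367 → 4102 → 2051 → 6154 → 3077 → 9232 → 4616 → 2308 → 1154 → 577 → 1732 → 866 → 433 → 1300 → 650 → 325 → 976 → 488 → 244 → 122 → 61 → 184 → 92 → 46 → 23 → 70 → 35 → 106 → 53 → 160 → 80 → 40 → 20 → 10 → 5 → 16 → 8 → 4 → 2 → 1
Total steps = 120

120 steps


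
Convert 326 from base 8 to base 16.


326 (base 8) = 214 (decimal)
214 (decimal) = D6 (base 16)


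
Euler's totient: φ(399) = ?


399 = 3 × 7 × 19
Prime factors: 3, 7, 19
φ(399) = 399 × (1-1/3) × (1-1/7) × (1-1/19)
= 399 × 2/3 × 6/7 × 18/19 = 216

φ(399) = 216


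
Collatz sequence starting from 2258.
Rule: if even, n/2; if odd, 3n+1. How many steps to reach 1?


2258 → 1129 → 3388 → 1694 → 847 → 2542 → 1271 → 3814 → 1907 → 5722 → 2861 → 8584 → 4292 → 2146 → 1073 → 3220 → 1610 → 805 → 2416 → 1208 → 604 → 302 → 151 → 454 → 227 → 682 → 341 → 1024 → 512 → 256 → 128 → 64 → 32 → 16 → 8 → 4 → 2 → 1
Total steps = 37

37 steps


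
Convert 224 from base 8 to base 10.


224 (base 8) = 148 (decimal)
148 (decimal) = 148 (base 10)


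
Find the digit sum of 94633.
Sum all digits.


9 + 4 + 6 + 3 + 3 = 25


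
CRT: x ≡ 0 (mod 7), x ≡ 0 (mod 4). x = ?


M = 7*4 = 28
M1 = M/7 = 4, M2 = M/4 = 7
M1^(-1) mod 7 = 2, M2^(-1) mod 4 = 3
x = 0*4*2 + 0*7*3 = 0
0 mod 28 = 0
Check: 0 mod 7 = 0 ✓, 0 mod 4 = 0 ✓

x ≡ 0 (mod 28)


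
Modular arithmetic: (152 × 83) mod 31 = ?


152 × 83 = 12616
12616 mod 31 = 30


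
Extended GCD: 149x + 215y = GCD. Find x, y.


Tabular extended Euclidean (each row: r = 149*s + 215*t):
r=149, s=1, t=0
r=215, s=0, t=1
q=0: r=149, s=1, t=0   [149*(1) + 215*(0) = 149]
q=1: r=66, s=-1, t=1   [149*(-1) + 215*(1) = 66]
q=2: r=17, s=3, t=-2   [149*(3) + 215*(-2) = 17]
q=3: r=15, s=-10, t=7   [149*(-10) + 215*(7) = 15]
q=1: r=2, s=13, t=-9   [149*(13) + 215*(-9) = 2]
q=7: r=1, s=-101, t=70   [149*(-101) + 215*(70) = 1]
q=2: r=0, s=215, t=-149   [149*(215) + 215*(-149) = 0]
GCD = 1; from the row with r=1: x=-101, y=70
Check: 149*(-101) + 215*(70) = -15049 + 15050 = 1

GCD = 1, x = -101, y = 70


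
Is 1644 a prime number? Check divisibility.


1644 / 2 = 822 (exact division)
1644 is NOT prime.

No, 1644 is not prime


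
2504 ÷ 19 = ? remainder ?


2504 = 19 * 131 + 15
Check: 2489 + 15 = 2504

q = 131, r = 15


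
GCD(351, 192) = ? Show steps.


351 = 1 * 192 + 159
192 = 1 * 159 + 33
159 = 4 * 33 + 27
33 = 1 * 27 + 6
27 = 4 * 6 + 3
6 = 2 * 3 + 0
GCD = 3


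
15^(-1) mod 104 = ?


Use the extended Euclidean algorithm on (104, 15); each row r = 104*s + 15*t:
r=104, s=1, t=0
r=15, s=0, t=1
q=6: r=14, s=1, t=-6   [104*(1) + 15*(-6) = 14]
q=1: r=1, s=-1, t=7   [104*(-1) + 15*(7) = 1]
q=14: r=0, s=15, t=-104   [104*(15) + 15*(-104) = 0]
GCD = 1 with t = 7, so 15*(7) ≡ 1 (mod 104)
Inverse = 7 mod 104 = 7
Check: 15 * 7 = 105 ≡ 1 (mod 104)

15^(-1) ≡ 7 (mod 104)


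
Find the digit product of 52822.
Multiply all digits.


5 × 2 × 8 × 2 × 2 = 320


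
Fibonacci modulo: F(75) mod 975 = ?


F(k) mod 975 for k=1..75:
1, 1, 2, 3, 5, 8, 13, 21, 34, 55, 89, 144, 233, 377, 610, 12, 622, 634, 281, 915, 221, 161, 382, 543, 925, 493, 443, 936, 404, 365, 769, 159, 928, 112, 65, 177, 242, 419, 661, 105, 766, 871, 662, 558, 245, 803, 73, 876, 949, 850, 824, 699, 548, 272, 820, 117, 937, 79, 41, 120, 161, 281, 442, 723, 190, 913, 128, 66, 194, 260, 454, 714, 193, 907, 125
F(75) mod 975 = 125


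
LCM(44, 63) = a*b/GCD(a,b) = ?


GCD(44, 63) = 1
LCM = 44*63/1 = 2772/1 = 2772

LCM = 2772


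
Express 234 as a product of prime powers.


234 / 2 = 117
117 / 3 = 39
39 / 3 = 13
13 / 13 = 1
234 = 2 × 3^2 × 13


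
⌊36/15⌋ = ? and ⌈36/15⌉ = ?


36/15 = 2.4000
floor = 2
ceil = 3

floor = 2, ceil = 3


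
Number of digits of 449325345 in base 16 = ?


449325345 in base 16 = 1AC82921
Number of digits = 8

8 digits (base 16)


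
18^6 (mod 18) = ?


18^1 mod 18 = 0
18^2 mod 18 = 0
18^3 mod 18 = 0
18^4 mod 18 = 0
18^5 mod 18 = 0
18^6 mod 18 = 0


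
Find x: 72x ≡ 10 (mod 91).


GCD(72, 91) = 1, unique solution
a^(-1) mod 91 = 67
x = 67 * 10 mod 91 = 33

x ≡ 33 (mod 91)


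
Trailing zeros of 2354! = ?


floor(2354/5) = 470
floor(2354/25) = 94
floor(2354/125) = 18
floor(2354/625) = 3
Total = 585

585 trailing zeros


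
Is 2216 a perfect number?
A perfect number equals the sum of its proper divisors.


Proper divisors of 2216: 1, 2, 4, 8, 277, 554, 1108
Sum = 1 + 2 + 4 + 8 + 277 + 554 + 1108 = 1954

No, 2216 is not perfect (1954 ≠ 2216)


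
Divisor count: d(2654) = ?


2654 = 2^1 × 1327^1
d(2654) = (1+1) × (1+1) = 4

4 divisors


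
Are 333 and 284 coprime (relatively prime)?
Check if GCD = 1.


Euclidean algorithm:
333 = 1 * 284 + 49
284 = 5 * 49 + 39
49 = 1 * 39 + 10
39 = 3 * 10 + 9
10 = 1 * 9 + 1
9 = 9 * 1 + 0
GCD(333, 284) = 1

Yes, coprime (GCD = 1)


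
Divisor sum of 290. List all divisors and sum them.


Divisors of 290: 1, 2, 5, 10, 29, 58, 145, 290
Sum = 1 + 2 + 5 + 10 + 29 + 58 + 145 + 290 = 540

σ(290) = 540


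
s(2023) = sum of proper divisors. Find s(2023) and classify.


Proper divisors: 1, 7, 17, 119, 289
Sum = 1 + 7 + 17 + 119 + 289 = 433
433 < 2023 → deficient

s(2023) = 433 (deficient)


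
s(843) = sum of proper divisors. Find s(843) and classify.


Proper divisors: 1, 3, 281
Sum = 1 + 3 + 281 = 285
285 < 843 → deficient

s(843) = 285 (deficient)


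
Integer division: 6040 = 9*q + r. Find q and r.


6040 = 9 * 671 + 1
Check: 6039 + 1 = 6040

q = 671, r = 1


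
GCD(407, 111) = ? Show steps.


407 = 3 * 111 + 74
111 = 1 * 74 + 37
74 = 2 * 37 + 0
GCD = 37


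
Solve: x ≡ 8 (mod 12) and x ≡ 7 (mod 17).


M = 12*17 = 204
M1 = M/12 = 17, M2 = M/17 = 12
M1^(-1) mod 12 = 5, M2^(-1) mod 17 = 10
x = 8*17*5 + 7*12*10 = 1520
1520 mod 204 = 92
Check: 92 mod 12 = 8 ✓, 92 mod 17 = 7 ✓

x ≡ 92 (mod 204)


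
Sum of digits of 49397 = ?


4 + 9 + 3 + 9 + 7 = 32


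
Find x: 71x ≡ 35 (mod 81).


GCD(71, 81) = 1, unique solution
a^(-1) mod 81 = 8
x = 8 * 35 mod 81 = 37

x ≡ 37 (mod 81)


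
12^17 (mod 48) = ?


12^1 mod 48 = 12
12^2 mod 48 = 0
12^3 mod 48 = 0
12^4 mod 48 = 0
12^5 mod 48 = 0
12^6 mod 48 = 0
12^7 mod 48 = 0
12^8 mod 48 = 0
12^9 mod 48 = 0
12^10 mod 48 = 0
12^11 mod 48 = 0
12^12 mod 48 = 0
12^13 mod 48 = 0
12^14 mod 48 = 0
12^15 mod 48 = 0
12^16 mod 48 = 0
12^17 mod 48 = 0


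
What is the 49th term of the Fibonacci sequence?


Sequence: 1, 1, 2, 3, 5, 8, 13, 21, 34, 55, 89, 144, 233, 377, 610, 987, 1597, 2584, 4181, 6765, 10946, 17711, 28657, 46368, 75025, 121393, 196418, 317811, 514229, 832040, 1346269, 2178309, 3524578, 5702887, 9227465, 14930352, 24157817, 39088169, 63245986, 102334155, 165580141, 267914296, 433494437, 701408733, 1134903170, 1836311903, 2971215073, 4807526976, 7778742049
F(49) = 7778742049


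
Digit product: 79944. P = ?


7 × 9 × 9 × 4 × 4 = 9072


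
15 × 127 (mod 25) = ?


15 × 127 = 1905
1905 mod 25 = 5


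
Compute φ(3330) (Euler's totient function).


3330 = 2 × 3^2 × 5 × 37
Prime factors: 2, 3, 5, 37
φ(3330) = 3330 × (1-1/2) × (1-1/3) × (1-1/5) × (1-1/37)
= 3330 × 1/2 × 2/3 × 4/5 × 36/37 = 864

φ(3330) = 864


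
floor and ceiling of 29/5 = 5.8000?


29/5 = 5.8000
floor = 5
ceil = 6

floor = 5, ceil = 6


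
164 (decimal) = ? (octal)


164 (base 10) = 164 (decimal)
164 (decimal) = 244 (base 8)


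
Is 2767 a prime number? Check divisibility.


Check divisors up to sqrt(2767) = 52.6023
No divisors found.
2767 is prime.

Yes, 2767 is prime


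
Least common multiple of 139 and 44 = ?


GCD(139, 44) = 1
LCM = 139*44/1 = 6116/1 = 6116

LCM = 6116


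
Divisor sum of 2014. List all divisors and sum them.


Divisors of 2014: 1, 2, 19, 38, 53, 106, 1007, 2014
Sum = 1 + 2 + 19 + 38 + 53 + 106 + 1007 + 2014 = 3240

σ(2014) = 3240


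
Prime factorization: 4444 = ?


4444 / 2 = 2222
2222 / 2 = 1111
1111 / 11 = 101
101 / 101 = 1
4444 = 2^2 × 11 × 101


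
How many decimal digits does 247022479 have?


247022479 has 9 digits in base 10
floor(log10(247022479)) + 1 = floor(8.3927) + 1 = 9

9 digits (base 10)


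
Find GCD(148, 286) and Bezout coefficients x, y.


Tabular extended Euclidean (each row: r = 148*s + 286*t):
r=148, s=1, t=0
r=286, s=0, t=1
q=0: r=148, s=1, t=0   [148*(1) + 286*(0) = 148]
q=1: r=138, s=-1, t=1   [148*(-1) + 286*(1) = 138]
q=1: r=10, s=2, t=-1   [148*(2) + 286*(-1) = 10]
q=13: r=8, s=-27, t=14   [148*(-27) + 286*(14) = 8]
q=1: r=2, s=29, t=-15   [148*(29) + 286*(-15) = 2]
q=4: r=0, s=-143, t=74   [148*(-143) + 286*(74) = 0]
GCD = 2; from the row with r=2: x=29, y=-15
Check: 148*(29) + 286*(-15) = 4292 - 4290 = 2

GCD = 2, x = 29, y = -15


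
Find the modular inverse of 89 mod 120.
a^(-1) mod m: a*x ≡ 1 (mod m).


Use the extended Euclidean algorithm on (120, 89); each row r = 120*s + 89*t:
r=120, s=1, t=0
r=89, s=0, t=1
q=1: r=31, s=1, t=-1   [120*(1) + 89*(-1) = 31]
q=2: r=27, s=-2, t=3   [120*(-2) + 89*(3) = 27]
q=1: r=4, s=3, t=-4   [120*(3) + 89*(-4) = 4]
q=6: r=3, s=-20, t=27   [120*(-20) + 89*(27) = 3]
q=1: r=1, s=23, t=-31   [120*(23) + 89*(-31) = 1]
q=3: r=0, s=-89, t=120   [120*(-89) + 89*(120) = 0]
GCD = 1 with t = -31, so 89*(-31) ≡ 1 (mod 120)
Inverse = -31 mod 120 = 89
Check: 89 * 89 = 7921 ≡ 1 (mod 120)

89^(-1) ≡ 89 (mod 120)


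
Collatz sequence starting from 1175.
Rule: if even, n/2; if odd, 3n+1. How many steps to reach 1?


1175 → 3526 → 1763 → 5290 → 2645 → 7936 → 3968 → 1984 → 992 → 496 → 248 → 124 → 62 → 31 → 94 → 47 → 142 → 71 → 214 → 107 → 322 → 161 → 484 → 242 → 121 → 364 → 182 → 91 → 274 → 137 → 412 → 206 → 103 → 310 → 155 → 466 → 233 → 700 → 350 → 175 → 526 → 263 → 790 → 395 → 1186 → 593 → 1780 → 890 → 445 → 1336 → 668 → 334 → 167 → 502 → 251 → 754 → 377 → 1132 → 566 → 283 → 850 → 425 → 1276 → 638 → 319 → 958 → 479 → 1438 → 719 → 2158 → 1079 → 3238 → 1619 → 4858 → 2429 → 7288 → 3644 → 1822 → 911 → 2734 → 1367 → 4102 → 2051 → 6154 → 3077 → 9232 → 4616 → 2308 → 1154 → 577 → 1732 → 866 → 433 → 1300 → 650 → 325 → 976 → 488 → 244 → 122 → 61 → 184 → 92 → 46 → 23 → 70 → 35 → 106 → 53 → 160 → 80 → 40 → 20 → 10 → 5 → 16 → 8 → 4 → 2 → 1
Total steps = 119

119 steps


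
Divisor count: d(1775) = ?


1775 = 5^2 × 71^1
d(1775) = (2+1) × (1+1) = 6

6 divisors


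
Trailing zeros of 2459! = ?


floor(2459/5) = 491
floor(2459/25) = 98
floor(2459/125) = 19
floor(2459/625) = 3
Total = 611

611 trailing zeros


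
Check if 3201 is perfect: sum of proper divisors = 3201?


Proper divisors of 3201: 1, 3, 11, 33, 97, 291, 1067
Sum = 1 + 3 + 11 + 33 + 97 + 291 + 1067 = 1503

No, 3201 is not perfect (1503 ≠ 3201)


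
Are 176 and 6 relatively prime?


Euclidean algorithm:
176 = 29 * 6 + 2
6 = 3 * 2 + 0
GCD(176, 6) = 2

No, not coprime (GCD = 2)


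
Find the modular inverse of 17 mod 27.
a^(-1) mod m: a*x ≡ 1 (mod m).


Use the extended Euclidean algorithm on (27, 17); each row r = 27*s + 17*t:
r=27, s=1, t=0
r=17, s=0, t=1
q=1: r=10, s=1, t=-1   [27*(1) + 17*(-1) = 10]
q=1: r=7, s=-1, t=2   [27*(-1) + 17*(2) = 7]
q=1: r=3, s=2, t=-3   [27*(2) + 17*(-3) = 3]
q=2: r=1, s=-5, t=8   [27*(-5) + 17*(8) = 1]
q=3: r=0, s=17, t=-27   [27*(17) + 17*(-27) = 0]
GCD = 1 with t = 8, so 17*(8) ≡ 1 (mod 27)
Inverse = 8 mod 27 = 8
Check: 17 * 8 = 136 ≡ 1 (mod 27)

17^(-1) ≡ 8 (mod 27)


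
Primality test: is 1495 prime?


1495 / 5 = 299 (exact division)
1495 is NOT prime.

No, 1495 is not prime


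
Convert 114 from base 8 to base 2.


114 (base 8) = 76 (decimal)
76 (decimal) = 1001100 (base 2)


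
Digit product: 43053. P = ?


4 × 3 × 0 × 5 × 3 = 0


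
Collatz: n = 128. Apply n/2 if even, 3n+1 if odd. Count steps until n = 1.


128 → 64 → 32 → 16 → 8 → 4 → 2 → 1
Total steps = 7

7 steps


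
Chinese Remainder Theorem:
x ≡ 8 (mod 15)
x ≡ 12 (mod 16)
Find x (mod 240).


M = 15*16 = 240
M1 = M/15 = 16, M2 = M/16 = 15
M1^(-1) mod 15 = 1, M2^(-1) mod 16 = 15
x = 8*16*1 + 12*15*15 = 2828
2828 mod 240 = 188
Check: 188 mod 15 = 8 ✓, 188 mod 16 = 12 ✓

x ≡ 188 (mod 240)


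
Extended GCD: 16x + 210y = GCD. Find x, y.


Tabular extended Euclidean (each row: r = 16*s + 210*t):
r=16, s=1, t=0
r=210, s=0, t=1
q=0: r=16, s=1, t=0   [16*(1) + 210*(0) = 16]
q=13: r=2, s=-13, t=1   [16*(-13) + 210*(1) = 2]
q=8: r=0, s=105, t=-8   [16*(105) + 210*(-8) = 0]
GCD = 2; from the row with r=2: x=-13, y=1
Check: 16*(-13) + 210*(1) = -208 + 210 = 2

GCD = 2, x = -13, y = 1


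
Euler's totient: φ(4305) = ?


4305 = 3 × 5 × 7 × 41
Prime factors: 3, 5, 7, 41
φ(4305) = 4305 × (1-1/3) × (1-1/5) × (1-1/7) × (1-1/41)
= 4305 × 2/3 × 4/5 × 6/7 × 40/41 = 1920

φ(4305) = 1920


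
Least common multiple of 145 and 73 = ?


GCD(145, 73) = 1
LCM = 145*73/1 = 10585/1 = 10585

LCM = 10585


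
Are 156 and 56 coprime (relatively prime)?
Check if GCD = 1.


Euclidean algorithm:
156 = 2 * 56 + 44
56 = 1 * 44 + 12
44 = 3 * 12 + 8
12 = 1 * 8 + 4
8 = 2 * 4 + 0
GCD(156, 56) = 4

No, not coprime (GCD = 4)


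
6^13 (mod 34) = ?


6^1 mod 34 = 6
6^2 mod 34 = 2
6^3 mod 34 = 12
6^4 mod 34 = 4
6^5 mod 34 = 24
6^6 mod 34 = 8
6^7 mod 34 = 14
6^8 mod 34 = 16
6^9 mod 34 = 28
6^10 mod 34 = 32
6^11 mod 34 = 22
6^12 mod 34 = 30
6^13 mod 34 = 10


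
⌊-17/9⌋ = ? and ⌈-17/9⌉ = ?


-17/9 = -1.8889
floor = -2
ceil = -1

floor = -2, ceil = -1


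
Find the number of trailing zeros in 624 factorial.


floor(624/5) = 124
floor(624/25) = 24
floor(624/125) = 4
Total = 152

152 trailing zeros


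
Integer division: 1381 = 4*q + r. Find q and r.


1381 = 4 * 345 + 1
Check: 1380 + 1 = 1381

q = 345, r = 1


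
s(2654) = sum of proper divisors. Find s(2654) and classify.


Proper divisors: 1, 2, 1327
Sum = 1 + 2 + 1327 = 1330
1330 < 2654 → deficient

s(2654) = 1330 (deficient)


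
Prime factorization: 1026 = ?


1026 / 2 = 513
513 / 3 = 171
171 / 3 = 57
57 / 3 = 19
19 / 19 = 1
1026 = 2 × 3^3 × 19


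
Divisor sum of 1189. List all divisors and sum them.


Divisors of 1189: 1, 29, 41, 1189
Sum = 1 + 29 + 41 + 1189 = 1260

σ(1189) = 1260


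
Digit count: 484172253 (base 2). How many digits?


484172253 in base 2 = 11100110110111110000111011101
Number of digits = 29

29 digits (base 2)


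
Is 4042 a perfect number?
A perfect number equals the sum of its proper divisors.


Proper divisors of 4042: 1, 2, 43, 47, 86, 94, 2021
Sum = 1 + 2 + 43 + 47 + 86 + 94 + 2021 = 2294

No, 4042 is not perfect (2294 ≠ 4042)


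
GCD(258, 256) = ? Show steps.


258 = 1 * 256 + 2
256 = 128 * 2 + 0
GCD = 2


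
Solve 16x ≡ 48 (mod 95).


GCD(16, 95) = 1, unique solution
a^(-1) mod 95 = 6
x = 6 * 48 mod 95 = 3

x ≡ 3 (mod 95)


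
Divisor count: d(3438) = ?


3438 = 2^1 × 3^2 × 191^1
d(3438) = (1+1) × (2+1) × (1+1) = 12

12 divisors


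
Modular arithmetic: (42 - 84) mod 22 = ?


42 - 84 = -42
-42 mod 22 = 2


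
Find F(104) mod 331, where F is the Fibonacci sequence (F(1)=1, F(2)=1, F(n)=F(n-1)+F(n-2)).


F(k) mod 331 for k=1..104:
1, 1, 2, 3, 5, 8, 13, 21, 34, 55, 89, 144, 233, 46, 279, 325, 273, 267, 209, 145, 23, 168, 191, 28, 219, 247, 135, 51, 186, 237, 92, 329, 90, 88, 178, 266, 113, 48, 161, 209, 39, 248, 287, 204, 160, 33, 193, 226, 88, 314, 71, 54, 125, 179, 304, 152, 125, 277, 71, 17, 88, 105, 193, 298, 160, 127, 287, 83, 39, 122, 161, 283, 113, 65, 178, 243, 90, 2, 92, 94, 186, 280, 135, 84, 219, 303, 191, 163, 23, 186, 209, 64, 273, 6, 279, 285, 233, 187, 89, 276, 34, 310, 13, 323
F(104) mod 331 = 323


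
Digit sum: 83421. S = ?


8 + 3 + 4 + 2 + 1 = 18


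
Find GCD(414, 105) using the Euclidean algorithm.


414 = 3 * 105 + 99
105 = 1 * 99 + 6
99 = 16 * 6 + 3
6 = 2 * 3 + 0
GCD = 3


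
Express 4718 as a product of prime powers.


4718 / 2 = 2359
2359 / 7 = 337
337 / 337 = 1
4718 = 2 × 7 × 337


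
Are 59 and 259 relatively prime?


Euclidean algorithm:
259 = 4 * 59 + 23
59 = 2 * 23 + 13
23 = 1 * 13 + 10
13 = 1 * 10 + 3
10 = 3 * 3 + 1
3 = 3 * 1 + 0
GCD(59, 259) = 1

Yes, coprime (GCD = 1)


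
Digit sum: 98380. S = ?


9 + 8 + 3 + 8 + 0 = 28


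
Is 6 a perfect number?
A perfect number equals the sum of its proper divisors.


Proper divisors of 6: 1, 2, 3
Sum = 1 + 2 + 3 = 6

Yes, 6 is perfect (6 = 6)


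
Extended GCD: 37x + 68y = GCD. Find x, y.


Tabular extended Euclidean (each row: r = 37*s + 68*t):
r=37, s=1, t=0
r=68, s=0, t=1
q=0: r=37, s=1, t=0   [37*(1) + 68*(0) = 37]
q=1: r=31, s=-1, t=1   [37*(-1) + 68*(1) = 31]
q=1: r=6, s=2, t=-1   [37*(2) + 68*(-1) = 6]
q=5: r=1, s=-11, t=6   [37*(-11) + 68*(6) = 1]
q=6: r=0, s=68, t=-37   [37*(68) + 68*(-37) = 0]
GCD = 1; from the row with r=1: x=-11, y=6
Check: 37*(-11) + 68*(6) = -407 + 408 = 1

GCD = 1, x = -11, y = 6


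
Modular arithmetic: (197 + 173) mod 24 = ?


197 + 173 = 370
370 mod 24 = 10


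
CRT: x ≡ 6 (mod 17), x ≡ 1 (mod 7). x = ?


M = 17*7 = 119
M1 = M/17 = 7, M2 = M/7 = 17
M1^(-1) mod 17 = 5, M2^(-1) mod 7 = 5
x = 6*7*5 + 1*17*5 = 295
295 mod 119 = 57
Check: 57 mod 17 = 6 ✓, 57 mod 7 = 1 ✓

x ≡ 57 (mod 119)


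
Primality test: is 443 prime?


Check divisors up to sqrt(443) = 21.0476
No divisors found.
443 is prime.

Yes, 443 is prime


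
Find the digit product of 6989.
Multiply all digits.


6 × 9 × 8 × 9 = 3888


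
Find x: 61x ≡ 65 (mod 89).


GCD(61, 89) = 1, unique solution
a^(-1) mod 89 = 54
x = 54 * 65 mod 89 = 39

x ≡ 39 (mod 89)


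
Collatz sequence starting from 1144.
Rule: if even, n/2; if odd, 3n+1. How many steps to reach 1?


1144 → 572 → 286 → 143 → 430 → 215 → 646 → 323 → 970 → 485 → 1456 → 728 → 364 → 182 → 91 → 274 → 137 → 412 → 206 → 103 → 310 → 155 → 466 → 233 → 700 → 350 → 175 → 526 → 263 → 790 → 395 → 1186 → 593 → 1780 → 890 → 445 → 1336 → 668 → 334 → 167 → 502 → 251 → 754 → 377 → 1132 → 566 → 283 → 850 → 425 → 1276 → 638 → 319 → 958 → 479 → 1438 → 719 → 2158 → 1079 → 3238 → 1619 → 4858 → 2429 → 7288 → 3644 → 1822 → 911 → 2734 → 1367 → 4102 → 2051 → 6154 → 3077 → 9232 → 4616 → 2308 → 1154 → 577 → 1732 → 866 → 433 → 1300 → 650 → 325 → 976 → 488 → 244 → 122 → 61 → 184 → 92 → 46 → 23 → 70 → 35 → 106 → 53 → 160 → 80 → 40 → 20 → 10 → 5 → 16 → 8 → 4 → 2 → 1
Total steps = 106

106 steps


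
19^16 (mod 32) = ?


19^1 mod 32 = 19
19^2 mod 32 = 9
19^3 mod 32 = 11
19^4 mod 32 = 17
19^5 mod 32 = 3
19^6 mod 32 = 25
19^7 mod 32 = 27
19^8 mod 32 = 1
19^9 mod 32 = 19
19^10 mod 32 = 9
19^11 mod 32 = 11
19^12 mod 32 = 17
19^13 mod 32 = 3
19^14 mod 32 = 25
19^15 mod 32 = 27
19^16 mod 32 = 1


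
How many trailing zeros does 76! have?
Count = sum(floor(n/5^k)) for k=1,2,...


floor(76/5) = 15
floor(76/25) = 3
Total = 18

18 trailing zeros


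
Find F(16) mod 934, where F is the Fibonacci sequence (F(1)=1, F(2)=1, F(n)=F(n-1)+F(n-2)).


F(k) mod 934 for k=1..16:
1, 1, 2, 3, 5, 8, 13, 21, 34, 55, 89, 144, 233, 377, 610, 53
F(16) mod 934 = 53


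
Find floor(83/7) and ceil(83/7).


83/7 = 11.8571
floor = 11
ceil = 12

floor = 11, ceil = 12


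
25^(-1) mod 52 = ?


Use the extended Euclidean algorithm on (52, 25); each row r = 52*s + 25*t:
r=52, s=1, t=0
r=25, s=0, t=1
q=2: r=2, s=1, t=-2   [52*(1) + 25*(-2) = 2]
q=12: r=1, s=-12, t=25   [52*(-12) + 25*(25) = 1]
q=2: r=0, s=25, t=-52   [52*(25) + 25*(-52) = 0]
GCD = 1 with t = 25, so 25*(25) ≡ 1 (mod 52)
Inverse = 25 mod 52 = 25
Check: 25 * 25 = 625 ≡ 1 (mod 52)

25^(-1) ≡ 25 (mod 52)


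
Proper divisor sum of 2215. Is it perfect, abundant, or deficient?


Proper divisors: 1, 5, 443
Sum = 1 + 5 + 443 = 449
449 < 2215 → deficient

s(2215) = 449 (deficient)


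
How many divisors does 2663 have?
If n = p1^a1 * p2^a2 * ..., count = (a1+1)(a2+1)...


2663 = 2663^1
d(2663) = (1+1) = 2

2 divisors


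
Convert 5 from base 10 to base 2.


5 (base 10) = 5 (decimal)
5 (decimal) = 101 (base 2)


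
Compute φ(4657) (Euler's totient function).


4657 = 4657
Prime factors: 4657
φ(4657) = 4657 × (1-1/4657)
= 4657 × 4656/4657 = 4656

φ(4657) = 4656


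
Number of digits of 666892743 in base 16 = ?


666892743 in base 16 = 27BFF9C7
Number of digits = 8

8 digits (base 16)


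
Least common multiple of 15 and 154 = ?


GCD(15, 154) = 1
LCM = 15*154/1 = 2310/1 = 2310

LCM = 2310


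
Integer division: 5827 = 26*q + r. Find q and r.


5827 = 26 * 224 + 3
Check: 5824 + 3 = 5827

q = 224, r = 3


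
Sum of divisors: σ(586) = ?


Divisors of 586: 1, 2, 293, 586
Sum = 1 + 2 + 293 + 586 = 882

σ(586) = 882


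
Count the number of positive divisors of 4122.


4122 = 2^1 × 3^2 × 229^1
d(4122) = (1+1) × (2+1) × (1+1) = 12

12 divisors


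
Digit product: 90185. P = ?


9 × 0 × 1 × 8 × 5 = 0


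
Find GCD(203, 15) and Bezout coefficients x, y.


Tabular extended Euclidean (each row: r = 203*s + 15*t):
r=203, s=1, t=0
r=15, s=0, t=1
q=13: r=8, s=1, t=-13   [203*(1) + 15*(-13) = 8]
q=1: r=7, s=-1, t=14   [203*(-1) + 15*(14) = 7]
q=1: r=1, s=2, t=-27   [203*(2) + 15*(-27) = 1]
q=7: r=0, s=-15, t=203   [203*(-15) + 15*(203) = 0]
GCD = 1; from the row with r=1: x=2, y=-27
Check: 203*(2) + 15*(-27) = 406 - 405 = 1

GCD = 1, x = 2, y = -27


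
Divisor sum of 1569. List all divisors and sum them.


Divisors of 1569: 1, 3, 523, 1569
Sum = 1 + 3 + 523 + 1569 = 2096

σ(1569) = 2096


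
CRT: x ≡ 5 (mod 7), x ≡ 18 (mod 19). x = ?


M = 7*19 = 133
M1 = M/7 = 19, M2 = M/19 = 7
M1^(-1) mod 7 = 3, M2^(-1) mod 19 = 11
x = 5*19*3 + 18*7*11 = 1671
1671 mod 133 = 75
Check: 75 mod 7 = 5 ✓, 75 mod 19 = 18 ✓

x ≡ 75 (mod 133)


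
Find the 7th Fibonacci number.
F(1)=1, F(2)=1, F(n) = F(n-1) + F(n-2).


Sequence: 1, 1, 2, 3, 5, 8, 13
F(7) = 13


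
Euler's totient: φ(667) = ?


667 = 23 × 29
Prime factors: 23, 29
φ(667) = 667 × (1-1/23) × (1-1/29)
= 667 × 22/23 × 28/29 = 616

φ(667) = 616


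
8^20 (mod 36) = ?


8^1 mod 36 = 8
8^2 mod 36 = 28
8^3 mod 36 = 8
8^4 mod 36 = 28
8^5 mod 36 = 8
8^6 mod 36 = 28
8^7 mod 36 = 8
8^8 mod 36 = 28
8^9 mod 36 = 8
8^10 mod 36 = 28
8^11 mod 36 = 8
8^12 mod 36 = 28
8^13 mod 36 = 8
8^14 mod 36 = 28
8^15 mod 36 = 8
8^16 mod 36 = 28
8^17 mod 36 = 8
8^18 mod 36 = 28
8^19 mod 36 = 8
8^20 mod 36 = 28


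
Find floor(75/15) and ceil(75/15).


75/15 = 5.0000
floor = 5
ceil = 5

floor = 5, ceil = 5


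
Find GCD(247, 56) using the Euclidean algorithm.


247 = 4 * 56 + 23
56 = 2 * 23 + 10
23 = 2 * 10 + 3
10 = 3 * 3 + 1
3 = 3 * 1 + 0
GCD = 1


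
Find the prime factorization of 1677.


1677 / 3 = 559
559 / 13 = 43
43 / 43 = 1
1677 = 3 × 13 × 43


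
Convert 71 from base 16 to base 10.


71 (base 16) = 113 (decimal)
113 (decimal) = 113 (base 10)


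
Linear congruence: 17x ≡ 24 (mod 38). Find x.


GCD(17, 38) = 1, unique solution
a^(-1) mod 38 = 9
x = 9 * 24 mod 38 = 26

x ≡ 26 (mod 38)


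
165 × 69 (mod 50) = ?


165 × 69 = 11385
11385 mod 50 = 35


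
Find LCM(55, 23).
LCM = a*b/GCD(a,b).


GCD(55, 23) = 1
LCM = 55*23/1 = 1265/1 = 1265

LCM = 1265


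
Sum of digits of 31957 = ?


3 + 1 + 9 + 5 + 7 = 25


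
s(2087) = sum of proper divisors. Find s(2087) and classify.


Proper divisors: 1
Sum = 1 = 1
1 < 2087 → deficient

s(2087) = 1 (deficient)


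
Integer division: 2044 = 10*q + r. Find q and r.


2044 = 10 * 204 + 4
Check: 2040 + 4 = 2044

q = 204, r = 4


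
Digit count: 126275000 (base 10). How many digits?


126275000 has 9 digits in base 10
floor(log10(126275000)) + 1 = floor(8.1013) + 1 = 9

9 digits (base 10)


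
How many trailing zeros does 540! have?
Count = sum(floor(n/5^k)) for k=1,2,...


floor(540/5) = 108
floor(540/25) = 21
floor(540/125) = 4
Total = 133

133 trailing zeros


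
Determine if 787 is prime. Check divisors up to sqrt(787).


Check divisors up to sqrt(787) = 28.0535
No divisors found.
787 is prime.

Yes, 787 is prime


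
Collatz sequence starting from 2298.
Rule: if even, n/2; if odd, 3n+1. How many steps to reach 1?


2298 → 1149 → 3448 → 1724 → 862 → 431 → 1294 → 647 → 1942 → 971 → 2914 → 1457 → 4372 → 2186 → 1093 → 3280 → 1640 → 820 → 410 → 205 → 616 → 308 → 154 → 77 → 232 → 116 → 58 → 29 → 88 → 44 → 22 → 11 → 34 → 17 → 52 → 26 → 13 → 40 → 20 → 10 → 5 → 16 → 8 → 4 → 2 → 1
Total steps = 45

45 steps


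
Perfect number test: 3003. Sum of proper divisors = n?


Proper divisors of 3003: 1, 3, 7, 11, 13, 21, 33, 39, 77, 91, 143, 231, 273, 429, 1001
Sum = 1 + 3 + 7 + 11 + 13 + 21 + 33 + 39 + 77 + 91 + 143 + 231 + 273 + 429 + 1001 = 2373

No, 3003 is not perfect (2373 ≠ 3003)


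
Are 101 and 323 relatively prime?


Euclidean algorithm:
323 = 3 * 101 + 20
101 = 5 * 20 + 1
20 = 20 * 1 + 0
GCD(101, 323) = 1

Yes, coprime (GCD = 1)


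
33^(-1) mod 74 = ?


Use the extended Euclidean algorithm on (74, 33); each row r = 74*s + 33*t:
r=74, s=1, t=0
r=33, s=0, t=1
q=2: r=8, s=1, t=-2   [74*(1) + 33*(-2) = 8]
q=4: r=1, s=-4, t=9   [74*(-4) + 33*(9) = 1]
q=8: r=0, s=33, t=-74   [74*(33) + 33*(-74) = 0]
GCD = 1 with t = 9, so 33*(9) ≡ 1 (mod 74)
Inverse = 9 mod 74 = 9
Check: 33 * 9 = 297 ≡ 1 (mod 74)

33^(-1) ≡ 9 (mod 74)


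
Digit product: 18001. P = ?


1 × 8 × 0 × 0 × 1 = 0


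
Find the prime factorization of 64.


64 / 2 = 32
32 / 2 = 16
16 / 2 = 8
8 / 2 = 4
4 / 2 = 2
2 / 2 = 1
64 = 2^6


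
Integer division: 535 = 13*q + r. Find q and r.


535 = 13 * 41 + 2
Check: 533 + 2 = 535

q = 41, r = 2


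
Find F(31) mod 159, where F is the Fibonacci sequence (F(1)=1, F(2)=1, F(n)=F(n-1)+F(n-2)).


F(k) mod 159 for k=1..31:
1, 1, 2, 3, 5, 8, 13, 21, 34, 55, 89, 144, 74, 59, 133, 33, 7, 40, 47, 87, 134, 62, 37, 99, 136, 76, 53, 129, 23, 152, 16
F(31) mod 159 = 16


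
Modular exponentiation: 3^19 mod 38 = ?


3^1 mod 38 = 3
3^2 mod 38 = 9
3^3 mod 38 = 27
3^4 mod 38 = 5
3^5 mod 38 = 15
3^6 mod 38 = 7
3^7 mod 38 = 21
3^8 mod 38 = 25
3^9 mod 38 = 37
3^10 mod 38 = 35
3^11 mod 38 = 29
3^12 mod 38 = 11
3^13 mod 38 = 33
3^14 mod 38 = 23
3^15 mod 38 = 31
3^16 mod 38 = 17
3^17 mod 38 = 13
3^18 mod 38 = 1
3^19 mod 38 = 3


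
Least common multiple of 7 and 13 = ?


GCD(7, 13) = 1
LCM = 7*13/1 = 91/1 = 91

LCM = 91


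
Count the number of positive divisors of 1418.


1418 = 2^1 × 709^1
d(1418) = (1+1) × (1+1) = 4

4 divisors


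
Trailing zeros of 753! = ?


floor(753/5) = 150
floor(753/25) = 30
floor(753/125) = 6
floor(753/625) = 1
Total = 187

187 trailing zeros


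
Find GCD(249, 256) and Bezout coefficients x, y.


Tabular extended Euclidean (each row: r = 249*s + 256*t):
r=249, s=1, t=0
r=256, s=0, t=1
q=0: r=249, s=1, t=0   [249*(1) + 256*(0) = 249]
q=1: r=7, s=-1, t=1   [249*(-1) + 256*(1) = 7]
q=35: r=4, s=36, t=-35   [249*(36) + 256*(-35) = 4]
q=1: r=3, s=-37, t=36   [249*(-37) + 256*(36) = 3]
q=1: r=1, s=73, t=-71   [249*(73) + 256*(-71) = 1]
q=3: r=0, s=-256, t=249   [249*(-256) + 256*(249) = 0]
GCD = 1; from the row with r=1: x=73, y=-71
Check: 249*(73) + 256*(-71) = 18177 - 18176 = 1

GCD = 1, x = 73, y = -71


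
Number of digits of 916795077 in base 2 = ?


916795077 in base 2 = 110110101001010010111011000101
Number of digits = 30

30 digits (base 2)


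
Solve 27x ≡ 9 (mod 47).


GCD(27, 47) = 1, unique solution
a^(-1) mod 47 = 7
x = 7 * 9 mod 47 = 16

x ≡ 16 (mod 47)


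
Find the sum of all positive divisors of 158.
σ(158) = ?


Divisors of 158: 1, 2, 79, 158
Sum = 1 + 2 + 79 + 158 = 240

σ(158) = 240


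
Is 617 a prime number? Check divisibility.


Check divisors up to sqrt(617) = 24.8395
No divisors found.
617 is prime.

Yes, 617 is prime


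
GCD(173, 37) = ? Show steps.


173 = 4 * 37 + 25
37 = 1 * 25 + 12
25 = 2 * 12 + 1
12 = 12 * 1 + 0
GCD = 1


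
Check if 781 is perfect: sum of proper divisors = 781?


Proper divisors of 781: 1, 11, 71
Sum = 1 + 11 + 71 = 83

No, 781 is not perfect (83 ≠ 781)


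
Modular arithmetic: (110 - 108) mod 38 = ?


110 - 108 = 2
2 mod 38 = 2


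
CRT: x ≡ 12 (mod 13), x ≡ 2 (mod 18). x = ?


M = 13*18 = 234
M1 = M/13 = 18, M2 = M/18 = 13
M1^(-1) mod 13 = 8, M2^(-1) mod 18 = 7
x = 12*18*8 + 2*13*7 = 1910
1910 mod 234 = 38
Check: 38 mod 13 = 12 ✓, 38 mod 18 = 2 ✓

x ≡ 38 (mod 234)


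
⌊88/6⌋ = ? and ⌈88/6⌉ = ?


88/6 = 14.6667
floor = 14
ceil = 15

floor = 14, ceil = 15


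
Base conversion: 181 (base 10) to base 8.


181 (base 10) = 181 (decimal)
181 (decimal) = 265 (base 8)


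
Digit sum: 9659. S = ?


9 + 6 + 5 + 9 = 29


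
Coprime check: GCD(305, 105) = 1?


Euclidean algorithm:
305 = 2 * 105 + 95
105 = 1 * 95 + 10
95 = 9 * 10 + 5
10 = 2 * 5 + 0
GCD(305, 105) = 5

No, not coprime (GCD = 5)


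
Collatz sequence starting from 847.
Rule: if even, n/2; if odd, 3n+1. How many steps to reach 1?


847 → 2542 → 1271 → 3814 → 1907 → 5722 → 2861 → 8584 → 4292 → 2146 → 1073 → 3220 → 1610 → 805 → 2416 → 1208 → 604 → 302 → 151 → 454 → 227 → 682 → 341 → 1024 → 512 → 256 → 128 → 64 → 32 → 16 → 8 → 4 → 2 → 1
Total steps = 33

33 steps


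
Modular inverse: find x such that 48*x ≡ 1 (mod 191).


Use the extended Euclidean algorithm on (191, 48); each row r = 191*s + 48*t:
r=191, s=1, t=0
r=48, s=0, t=1
q=3: r=47, s=1, t=-3   [191*(1) + 48*(-3) = 47]
q=1: r=1, s=-1, t=4   [191*(-1) + 48*(4) = 1]
q=47: r=0, s=48, t=-191   [191*(48) + 48*(-191) = 0]
GCD = 1 with t = 4, so 48*(4) ≡ 1 (mod 191)
Inverse = 4 mod 191 = 4
Check: 48 * 4 = 192 ≡ 1 (mod 191)

48^(-1) ≡ 4 (mod 191)


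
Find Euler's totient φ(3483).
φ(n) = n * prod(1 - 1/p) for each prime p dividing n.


3483 = 3^4 × 43
Prime factors: 3, 43
φ(3483) = 3483 × (1-1/3) × (1-1/43)
= 3483 × 2/3 × 42/43 = 2268

φ(3483) = 2268


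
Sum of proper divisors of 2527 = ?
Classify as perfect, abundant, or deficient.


Proper divisors: 1, 7, 19, 133, 361
Sum = 1 + 7 + 19 + 133 + 361 = 521
521 < 2527 → deficient

s(2527) = 521 (deficient)


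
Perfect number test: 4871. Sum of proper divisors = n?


Proper divisors of 4871: 1
Sum = 1 = 1

No, 4871 is not perfect (1 ≠ 4871)


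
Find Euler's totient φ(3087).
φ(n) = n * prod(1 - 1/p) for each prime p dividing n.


3087 = 3^2 × 7^3
Prime factors: 3, 7
φ(3087) = 3087 × (1-1/3) × (1-1/7)
= 3087 × 2/3 × 6/7 = 1764

φ(3087) = 1764


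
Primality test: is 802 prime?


802 / 2 = 401 (exact division)
802 is NOT prime.

No, 802 is not prime


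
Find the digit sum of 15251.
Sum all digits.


1 + 5 + 2 + 5 + 1 = 14


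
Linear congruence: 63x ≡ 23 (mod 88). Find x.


GCD(63, 88) = 1, unique solution
a^(-1) mod 88 = 7
x = 7 * 23 mod 88 = 73

x ≡ 73 (mod 88)


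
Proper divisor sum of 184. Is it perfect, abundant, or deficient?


Proper divisors: 1, 2, 4, 8, 23, 46, 92
Sum = 1 + 2 + 4 + 8 + 23 + 46 + 92 = 176
176 < 184 → deficient

s(184) = 176 (deficient)


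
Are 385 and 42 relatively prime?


Euclidean algorithm:
385 = 9 * 42 + 7
42 = 6 * 7 + 0
GCD(385, 42) = 7

No, not coprime (GCD = 7)


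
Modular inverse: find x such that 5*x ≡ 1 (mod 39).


Use the extended Euclidean algorithm on (39, 5); each row r = 39*s + 5*t:
r=39, s=1, t=0
r=5, s=0, t=1
q=7: r=4, s=1, t=-7   [39*(1) + 5*(-7) = 4]
q=1: r=1, s=-1, t=8   [39*(-1) + 5*(8) = 1]
q=4: r=0, s=5, t=-39   [39*(5) + 5*(-39) = 0]
GCD = 1 with t = 8, so 5*(8) ≡ 1 (mod 39)
Inverse = 8 mod 39 = 8
Check: 5 * 8 = 40 ≡ 1 (mod 39)

5^(-1) ≡ 8 (mod 39)


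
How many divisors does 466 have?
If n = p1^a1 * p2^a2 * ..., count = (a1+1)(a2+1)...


466 = 2^1 × 233^1
d(466) = (1+1) × (1+1) = 4

4 divisors


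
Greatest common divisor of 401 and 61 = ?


401 = 6 * 61 + 35
61 = 1 * 35 + 26
35 = 1 * 26 + 9
26 = 2 * 9 + 8
9 = 1 * 8 + 1
8 = 8 * 1 + 0
GCD = 1


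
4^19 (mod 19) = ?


4^1 mod 19 = 4
4^2 mod 19 = 16
4^3 mod 19 = 7
4^4 mod 19 = 9
4^5 mod 19 = 17
4^6 mod 19 = 11
4^7 mod 19 = 6
4^8 mod 19 = 5
4^9 mod 19 = 1
4^10 mod 19 = 4
4^11 mod 19 = 16
4^12 mod 19 = 7
4^13 mod 19 = 9
4^14 mod 19 = 17
4^15 mod 19 = 11
4^16 mod 19 = 6
4^17 mod 19 = 5
4^18 mod 19 = 1
4^19 mod 19 = 4


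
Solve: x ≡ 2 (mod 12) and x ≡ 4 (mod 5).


M = 12*5 = 60
M1 = M/12 = 5, M2 = M/5 = 12
M1^(-1) mod 12 = 5, M2^(-1) mod 5 = 3
x = 2*5*5 + 4*12*3 = 194
194 mod 60 = 14
Check: 14 mod 12 = 2 ✓, 14 mod 5 = 4 ✓

x ≡ 14 (mod 60)


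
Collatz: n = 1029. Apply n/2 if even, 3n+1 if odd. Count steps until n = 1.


1029 → 3088 → 1544 → 772 → 386 → 193 → 580 → 290 → 145 → 436 → 218 → 109 → 328 → 164 → 82 → 41 → 124 → 62 → 31 → 94 → 47 → 142 → 71 → 214 → 107 → 322 → 161 → 484 → 242 → 121 → 364 → 182 → 91 → 274 → 137 → 412 → 206 → 103 → 310 → 155 → 466 → 233 → 700 → 350 → 175 → 526 → 263 → 790 → 395 → 1186 → 593 → 1780 → 890 → 445 → 1336 → 668 → 334 → 167 → 502 → 251 → 754 → 377 → 1132 → 566 → 283 → 850 → 425 → 1276 → 638 → 319 → 958 → 479 → 1438 → 719 → 2158 → 1079 → 3238 → 1619 → 4858 → 2429 → 7288 → 3644 → 1822 → 911 → 2734 → 1367 → 4102 → 2051 → 6154 → 3077 → 9232 → 4616 → 2308 → 1154 → 577 → 1732 → 866 → 433 → 1300 → 650 → 325 → 976 → 488 → 244 → 122 → 61 → 184 → 92 → 46 → 23 → 70 → 35 → 106 → 53 → 160 → 80 → 40 → 20 → 10 → 5 → 16 → 8 → 4 → 2 → 1
Total steps = 124

124 steps
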